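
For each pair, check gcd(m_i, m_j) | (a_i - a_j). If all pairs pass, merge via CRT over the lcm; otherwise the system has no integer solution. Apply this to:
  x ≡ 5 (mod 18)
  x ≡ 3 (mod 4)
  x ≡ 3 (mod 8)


Moduli 18, 4, 8 are not pairwise coprime, so CRT works modulo lcm(m_i) when all pairwise compatibility conditions hold.
Pairwise compatibility: gcd(m_i, m_j) must divide a_i - a_j for every pair.
Merge one congruence at a time:
  Start: x ≡ 5 (mod 18).
  Combine with x ≡ 3 (mod 4): gcd(18, 4) = 2; 3 - 5 = -2, which IS divisible by 2, so compatible.
    Write x = 5 + 18·t and substitute into x ≡ 3 (mod 4): 18·t ≡ 3 − 5 = -2 (mod 4).
    Divide the congruence (and modulus) by g = 2: 9·t ≡ -1 (mod 2).
    Reduce coefficients mod 2: 1·t ≡ 1 (mod 2).
    So t ≡ 1 (mod 2).
    Then x = 5 + 18·1 = 23, valid modulo lcm(18, 4) = 36: x ≡ 23 (mod 36).
  Combine with x ≡ 3 (mod 8): gcd(36, 8) = 4; 3 - 23 = -20, which IS divisible by 4, so compatible.
    Write x = 23 + 36·t and substitute into x ≡ 3 (mod 8): 36·t ≡ 3 − 23 = -20 (mod 8).
    Divide the congruence (and modulus) by g = 4: 9·t ≡ -5 (mod 2).
    Reduce coefficients mod 2: 1·t ≡ 1 (mod 2).
    So t ≡ 1 (mod 2).
    Then x = 23 + 36·1 = 59, valid modulo lcm(36, 8) = 72: x ≡ 59 (mod 72).
Verify: 59 mod 18 = 5, 59 mod 4 = 3, 59 mod 8 = 3.

x ≡ 59 (mod 72).


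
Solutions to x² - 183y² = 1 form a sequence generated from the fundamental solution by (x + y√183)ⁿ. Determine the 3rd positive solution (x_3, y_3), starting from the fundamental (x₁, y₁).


Step 1: Find the fundamental solution (x₁, y₁) of x² - 183y² = 1.
  Expand √183 as a continued fraction. a₀ = ⌊√183⌋ = 13; iterate m_{k+1} = d_k·a_k − m_k, d_{k+1} = (183 − m_{k+1}²)/d_k, a_{k+1} = ⌊(a₀ + m_{k+1})/d_{k+1}⌋ (starting m₀ = 0, d₀ = 1), with convergents p_k = a_k·p_{k-1} + p_{k-2}, q_k = a_k·q_{k-1} + q_{k-2} (p₋₁ = 1, q₋₁ = 0):
  k = 0: a₀ = 13; p₀/q₀ = 13/1; p₀² − 183·q₀² = 169 − 183 = -14.
  k = 1: m = 13, d = 14, a = ⌊(13 + 13)/14⌋ = 1; p/q = (1·13 + 1)/(1·1 + 0) = 14/1; p² − 183·q² = 196 − 183 = 13.
  k = 2: m = 1, d = 13, a = ⌊(13 + 1)/13⌋ = 1; p/q = (1·14 + 13)/(1·1 + 1) = 27/2; p² − 183·q² = 729 − 732 = -3.
  k = 3: m = 12, d = 3, a = ⌊(13 + 12)/3⌋ = 8; p/q = (8·27 + 14)/(8·2 + 1) = 230/17; p² − 183·q² = 52900 − 52887 = 13.
  k = 4: m = 12, d = 13, a = ⌊(13 + 12)/13⌋ = 1; p/q = (1·230 + 27)/(1·17 + 2) = 257/19; p² − 183·q² = 66049 − 66063 = -14.
  k = 5: m = 1, d = 14, a = ⌊(13 + 1)/14⌋ = 1; p/q = (1·257 + 230)/(1·19 + 17) = 487/36; p² − 183·q² = 237169 − 237168 = 1.
  The first convergent with p² − 183·q² = 1 gives the fundamental solution (x₁, y₁) = (487, 36).
Step 2: Apply the recurrence (x_{n+1}, y_{n+1}) = (x₁x_n + 183y₁y_n, x₁y_n + y₁x_n) repeatedly.
  From (x_1, y_1) = (487, 36): x_2 = 487·487 + 183·36·36 = 474337; y_2 = 487·36 + 36·487 = 35064.
  From (x_2, y_2) = (474337, 35064): x_3 = 487·474337 + 183·36·35064 = 462003751; y_3 = 487·35064 + 36·474337 = 34152300.
Step 3: Verify x_3² - 183·y_3² = 213447465938070001 - 213447465938070000 = 1 (should be 1). ✓

(x_1, y_1) = (487, 36); (x_3, y_3) = (462003751, 34152300).


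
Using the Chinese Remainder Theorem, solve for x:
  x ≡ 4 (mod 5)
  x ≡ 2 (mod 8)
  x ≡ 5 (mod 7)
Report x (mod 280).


Moduli 5, 8, 7 are pairwise coprime; by CRT there is a unique solution modulo M = 5 · 8 · 7 = 280.
Solve pairwise, accumulating the modulus:
  Start with x ≡ 4 (mod 5).
  Combine with x ≡ 2 (mod 8): since gcd(5, 8) = 1, we get a unique residue mod 40.
    Write x = 4 + 5·t and substitute into x ≡ 2 (mod 8): 5·t ≡ 2 − 4 = -2 (mod 8).
    Reduce coefficients mod 8: 5·t ≡ 6 (mod 8).
    The inverse of 5 mod 8 is 5 (since 5·5 = 25 = 3·8 + 1), so t ≡ 5·6 = 30 ≡ 6 (mod 8).
    Then x = 4 + 5·6 = 34, valid modulo lcm(5, 8) = 40: x ≡ 34 (mod 40).
  Combine with x ≡ 5 (mod 7): since gcd(40, 7) = 1, we get a unique residue mod 280.
    Write x = 34 + 40·t and substitute into x ≡ 5 (mod 7): 40·t ≡ 5 − 34 = -29 (mod 7).
    Reduce coefficients mod 7: 5·t ≡ 6 (mod 7).
    The inverse of 5 mod 7 is 3 (since 5·3 = 15 = 2·7 + 1), so t ≡ 3·6 = 18 ≡ 4 (mod 7).
    Then x = 34 + 40·4 = 194, valid modulo lcm(40, 7) = 280: x ≡ 194 (mod 280).
Verify: 194 mod 5 = 4 ✓, 194 mod 8 = 2 ✓, 194 mod 7 = 5 ✓.

x ≡ 194 (mod 280).


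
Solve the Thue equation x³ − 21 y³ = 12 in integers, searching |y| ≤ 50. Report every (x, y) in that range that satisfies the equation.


The equation is x³ - 21y³ = 12. For fixed y, x³ = 21·y³ + 12, so a solution requires the RHS to be a perfect cube.
Strategy: iterate y from -50 to 50, compute RHS = 21·y³ + 12, and check whether it is a (positive or negative) perfect cube.
Check small values of y:
  y = 0: RHS = 12 is not a perfect cube.
  y = 1: RHS = 33 is not a perfect cube.
  y = -1: RHS = -9 is not a perfect cube.
  y = 2: RHS = 180 is not a perfect cube.
  y = -2: RHS = -156 is not a perfect cube.
  y = 3: RHS = 579 is not a perfect cube.
  y = -3: RHS = -555 is not a perfect cube.
Continuing the search up to |y| = 50 finds no solutions either.
No (x, y) in the scanned range satisfies the equation.

No integer solutions with |y| ≤ 50.


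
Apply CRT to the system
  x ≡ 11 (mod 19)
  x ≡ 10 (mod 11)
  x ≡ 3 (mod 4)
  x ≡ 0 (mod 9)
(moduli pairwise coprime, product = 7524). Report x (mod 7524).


Product of moduli M = 19 · 11 · 4 · 9 = 7524.
Merge one congruence at a time:
  Start: x ≡ 11 (mod 19).
  Combine with x ≡ 10 (mod 11); new modulus lcm = 209.
    Write x = 11 + 19·t and substitute into x ≡ 10 (mod 11): 19·t ≡ 10 − 11 = -1 (mod 11).
    Reduce coefficients mod 11: 8·t ≡ 10 (mod 11).
    The inverse of 8 mod 11 is 7 (since 8·7 = 56 = 5·11 + 1), so t ≡ 7·10 = 70 ≡ 4 (mod 11).
    Then x = 11 + 19·4 = 87, valid modulo lcm(19, 11) = 209: x ≡ 87 (mod 209).
  Combine with x ≡ 3 (mod 4); new modulus lcm = 836.
    Write x = 87 + 209·t and substitute into x ≡ 3 (mod 4): 209·t ≡ 3 − 87 = -84 (mod 4).
    Reduce coefficients mod 4: 1·t ≡ 0 (mod 4).
    So t ≡ 0 (mod 4).
    Then x = 87 + 209·0 = 87, valid modulo lcm(209, 4) = 836: x ≡ 87 (mod 836).
  Combine with x ≡ 0 (mod 9); new modulus lcm = 7524.
    Write x = 87 + 836·t and substitute into x ≡ 0 (mod 9): 836·t ≡ 0 − 87 = -87 (mod 9).
    Reduce coefficients mod 9: 8·t ≡ 3 (mod 9).
    The inverse of 8 mod 9 is 8 (since 8·8 = 64 = 7·9 + 1), so t ≡ 8·3 = 24 ≡ 6 (mod 9).
    Then x = 87 + 836·6 = 5103, valid modulo lcm(836, 9) = 7524: x ≡ 5103 (mod 7524).
Verify against each original: 5103 mod 19 = 11, 5103 mod 11 = 10, 5103 mod 4 = 3, 5103 mod 9 = 0.

x ≡ 5103 (mod 7524).


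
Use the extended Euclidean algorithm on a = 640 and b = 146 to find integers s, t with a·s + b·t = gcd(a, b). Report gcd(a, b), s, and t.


Euclidean algorithm on (640, 146) — divide until remainder is 0:
  640 = 4 · 146 + 56
  146 = 2 · 56 + 34
  56 = 1 · 34 + 22
  34 = 1 · 22 + 12
  22 = 1 · 12 + 10
  12 = 1 · 10 + 2
  10 = 5 · 2 + 0
gcd(640, 146) = 2.
Track Bezout coefficients alongside the remainders: start with r₀ = 640 = a·1 + b·0 (s = 1, t = 0) and r₁ = 146 = a·0 + b·1 (s = 0, t = 1); each new remainder r_{k+1} = r_{k-1} − q_k·r_k inherits s_{k+1} = s_{k-1} − q_k·s_k, t_{k+1} = t_{k-1} − q_k·t_k, so r_k = a·s_k + b·t_k at every step:
  q = 4: r = 56, s = 1 − 4·0 = 1, t = 0 − 4·1 = -4  (check: 640·1 + 146·(-4) = 56)
  q = 2: r = 34, s = 0 − 2·1 = -2, t = 1 − 2·(-4) = 9  (check: 640·(-2) + 146·9 = 34)
  q = 1: r = 22, s = 1 − 1·(-2) = 3, t = -4 − 1·9 = -13  (check: 640·3 + 146·(-13) = 22)
  q = 1: r = 12, s = -2 − 1·3 = -5, t = 9 − 1·(-13) = 22  (check: 640·(-5) + 146·22 = 12)
  q = 1: r = 10, s = 3 − 1·(-5) = 8, t = -13 − 1·22 = -35  (check: 640·8 + 146·(-35) = 10)
  q = 1: r = 2, s = -5 − 1·8 = -13, t = 22 − 1·(-35) = 57  (check: 640·(-13) + 146·57 = 2)
The row with r = 2 (the gcd) gives the Bezout coefficients s = -13, t = 57.
Result: 640 · (-13) + 146 · (57) = 2.

gcd(640, 146) = 2; s = -13, t = 57 (check: 640·(-13) + 146·57 = 2).


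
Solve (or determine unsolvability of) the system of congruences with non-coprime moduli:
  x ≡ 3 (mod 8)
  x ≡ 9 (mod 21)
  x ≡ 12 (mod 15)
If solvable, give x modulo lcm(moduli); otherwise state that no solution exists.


Moduli 8, 21, 15 are not pairwise coprime, so CRT works modulo lcm(m_i) when all pairwise compatibility conditions hold.
Pairwise compatibility: gcd(m_i, m_j) must divide a_i - a_j for every pair.
Merge one congruence at a time:
  Start: x ≡ 3 (mod 8).
  Combine with x ≡ 9 (mod 21): gcd(8, 21) = 1; 9 - 3 = 6, which IS divisible by 1, so compatible.
    Write x = 3 + 8·t and substitute into x ≡ 9 (mod 21): 8·t ≡ 9 − 3 = 6 (mod 21).
    The inverse of 8 mod 21 is 8 (since 8·8 = 64 = 3·21 + 1), so t ≡ 8·6 = 48 ≡ 6 (mod 21).
    Then x = 3 + 8·6 = 51, valid modulo lcm(8, 21) = 168: x ≡ 51 (mod 168).
  Combine with x ≡ 12 (mod 15): gcd(168, 15) = 3; 12 - 51 = -39, which IS divisible by 3, so compatible.
    Write x = 51 + 168·t and substitute into x ≡ 12 (mod 15): 168·t ≡ 12 − 51 = -39 (mod 15).
    Divide the congruence (and modulus) by g = 3: 56·t ≡ -13 (mod 5).
    Reduce coefficients mod 5: 1·t ≡ 2 (mod 5).
    So t ≡ 2 (mod 5).
    Then x = 51 + 168·2 = 387, valid modulo lcm(168, 15) = 840: x ≡ 387 (mod 840).
Verify: 387 mod 8 = 3, 387 mod 21 = 9, 387 mod 15 = 12.

x ≡ 387 (mod 840).


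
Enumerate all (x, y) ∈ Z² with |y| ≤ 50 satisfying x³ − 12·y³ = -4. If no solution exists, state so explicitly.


The equation is x³ - 12y³ = -4. For fixed y, x³ = 12·y³ − 4, so a solution requires the RHS to be a perfect cube.
Strategy: iterate y from -50 to 50, compute RHS = 12·y³ − 4, and check whether it is a (positive or negative) perfect cube.
Check small values of y:
  y = 0: RHS = -4 is not a perfect cube.
  y = 1: RHS = 8 = (2)³ ⇒ x = 2 works.
  y = -1: RHS = -16 is not a perfect cube.
  y = 2: RHS = 92 is not a perfect cube.
  y = -2: RHS = -100 is not a perfect cube.
  y = 3: RHS = 320 is not a perfect cube.
  y = -3: RHS = -328 is not a perfect cube.
Continuing the search up to |y| = 50 finds no further solutions beyond those listed.
Collected solutions: (2, 1).

Solutions (with |y| ≤ 50): (2, 1).


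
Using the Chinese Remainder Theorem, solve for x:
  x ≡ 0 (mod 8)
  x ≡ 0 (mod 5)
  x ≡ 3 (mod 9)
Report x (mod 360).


Moduli 8, 5, 9 are pairwise coprime; by CRT there is a unique solution modulo M = 8 · 5 · 9 = 360.
Solve pairwise, accumulating the modulus:
  Start with x ≡ 0 (mod 8).
  Combine with x ≡ 0 (mod 5): since gcd(8, 5) = 1, we get a unique residue mod 40.
    Write x = 0 + 8·t and substitute into x ≡ 0 (mod 5): 8·t ≡ 0 − 0 = 0 (mod 5).
    Reduce coefficients mod 5: 3·t ≡ 0 (mod 5).
    The inverse of 3 mod 5 is 2 (since 3·2 = 6 = 1·5 + 1), so t ≡ 2·0 = 0 ≡ 0 (mod 5).
    Then x = 0 + 8·0 = 0, valid modulo lcm(8, 5) = 40: x ≡ 0 (mod 40).
  Combine with x ≡ 3 (mod 9): since gcd(40, 9) = 1, we get a unique residue mod 360.
    Write x = 0 + 40·t and substitute into x ≡ 3 (mod 9): 40·t ≡ 3 − 0 = 3 (mod 9).
    Reduce coefficients mod 9: 4·t ≡ 3 (mod 9).
    The inverse of 4 mod 9 is 7 (since 4·7 = 28 = 3·9 + 1), so t ≡ 7·3 = 21 ≡ 3 (mod 9).
    Then x = 0 + 40·3 = 120, valid modulo lcm(40, 9) = 360: x ≡ 120 (mod 360).
Verify: 120 mod 8 = 0 ✓, 120 mod 5 = 0 ✓, 120 mod 9 = 3 ✓.

x ≡ 120 (mod 360).


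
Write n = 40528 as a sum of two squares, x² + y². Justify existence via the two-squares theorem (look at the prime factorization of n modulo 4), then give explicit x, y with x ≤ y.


Step 1: Factor n = 40528 = 2^4 · 17 · 149.
Step 2: Check the mod-4 condition on each prime factor: 2 = 2 (special); 17 ≡ 1 (mod 4), exponent 1; 149 ≡ 1 (mod 4), exponent 1.
All primes ≡ 3 (mod 4) appear to even exponent (or don't appear), so by the two-squares theorem n IS expressible as a sum of two squares.
Step 3: Build a representation. Group n = k² · m with k = 4 and m = 17 · 149 = 2533 (a product of primes ≡ 1 (mod 4)); a representation of m scales to one of n via (k·x)² + (k·y)² = k²(x² + y²). Each prime p ≡ 1 (mod 4) is itself a sum of two squares; find a² by testing p − a² for a perfect square:
  17: 17 − 1² = 16 = 4² ⇒ 17 = 1² + 4².
  149: 149 − 1² = 148, 149 − 2² = 145, 149 − 3² = 140, 149 − 4² = 133, 149 − 5² = 124, 149 − 6² = 113, 149 − 7² = 100 = 10² ⇒ 149 = 7² + 10².
  Combine using the Brahmagupta–Fibonacci identity (a² + b²)(c² + d²) = (ac − bd)² + (ad + bc)² = (ac + bd)² + (ad − bc)²:
  17 · 149 = 2533: from (1² + 4²)(7² + 10²), take (1·7 − 4·10, 1·10 + 4·7) = (7 − 40, 10 + 28) = (-33, 38); dropping signs (only squares matter) gives (33, 38); check 33² + 38² = 1089 + 1444 = 2533 ✓.
  Scale by k = 4: (4·33, 4·38) = (132, 152).
Step 4: Order so x ≤ y and verify: 132² + 152² = 17424 + 23104 = 40528 = n. ✓

n = 40528 = 132² + 152² (one valid representation with x ≤ y).


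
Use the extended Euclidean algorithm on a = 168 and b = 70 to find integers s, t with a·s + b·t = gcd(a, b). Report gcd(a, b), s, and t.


Euclidean algorithm on (168, 70) — divide until remainder is 0:
  168 = 2 · 70 + 28
  70 = 2 · 28 + 14
  28 = 2 · 14 + 0
gcd(168, 70) = 14.
Track Bezout coefficients alongside the remainders: start with r₀ = 168 = a·1 + b·0 (s = 1, t = 0) and r₁ = 70 = a·0 + b·1 (s = 0, t = 1); each new remainder r_{k+1} = r_{k-1} − q_k·r_k inherits s_{k+1} = s_{k-1} − q_k·s_k, t_{k+1} = t_{k-1} − q_k·t_k, so r_k = a·s_k + b·t_k at every step:
  q = 2: r = 28, s = 1 − 2·0 = 1, t = 0 − 2·1 = -2  (check: 168·1 + 70·(-2) = 28)
  q = 2: r = 14, s = 0 − 2·1 = -2, t = 1 − 2·(-2) = 5  (check: 168·(-2) + 70·5 = 14)
The row with r = 14 (the gcd) gives the Bezout coefficients s = -2, t = 5.
Result: 168 · (-2) + 70 · (5) = 14.

gcd(168, 70) = 14; s = -2, t = 5 (check: 168·(-2) + 70·5 = 14).


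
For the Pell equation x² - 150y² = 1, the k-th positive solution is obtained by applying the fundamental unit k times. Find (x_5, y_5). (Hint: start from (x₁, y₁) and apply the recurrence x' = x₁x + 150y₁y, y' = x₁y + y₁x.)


Step 1: Find the fundamental solution (x₁, y₁) of x² - 150y² = 1.
  Expand √150 as a continued fraction. a₀ = ⌊√150⌋ = 12; iterate m_{k+1} = d_k·a_k − m_k, d_{k+1} = (150 − m_{k+1}²)/d_k, a_{k+1} = ⌊(a₀ + m_{k+1})/d_{k+1}⌋ (starting m₀ = 0, d₀ = 1), with convergents p_k = a_k·p_{k-1} + p_{k-2}, q_k = a_k·q_{k-1} + q_{k-2} (p₋₁ = 1, q₋₁ = 0):
  k = 0: a₀ = 12; p₀/q₀ = 12/1; p₀² − 150·q₀² = 144 − 150 = -6.
  k = 1: m = 12, d = 6, a = ⌊(12 + 12)/6⌋ = 4; p/q = (4·12 + 1)/(4·1 + 0) = 49/4; p² − 150·q² = 2401 − 2400 = 1.
  The first convergent with p² − 150·q² = 1 gives the fundamental solution (x₁, y₁) = (49, 4).
Step 2: Apply the recurrence (x_{n+1}, y_{n+1}) = (x₁x_n + 150y₁y_n, x₁y_n + y₁x_n) repeatedly.
  From (x_1, y_1) = (49, 4): x_2 = 49·49 + 150·4·4 = 4801; y_2 = 49·4 + 4·49 = 392.
  From (x_2, y_2) = (4801, 392): x_3 = 49·4801 + 150·4·392 = 470449; y_3 = 49·392 + 4·4801 = 38412.
  From (x_3, y_3) = (470449, 38412): x_4 = 49·470449 + 150·4·38412 = 46099201; y_4 = 49·38412 + 4·470449 = 3763984.
  From (x_4, y_4) = (46099201, 3763984): x_5 = 49·46099201 + 150·4·3763984 = 4517251249; y_5 = 49·3763984 + 4·46099201 = 368832020.
Step 3: Verify x_5² - 150·y_5² = 20405558846592060001 - 20405558846592060000 = 1 (should be 1). ✓

(x_1, y_1) = (49, 4); (x_5, y_5) = (4517251249, 368832020).


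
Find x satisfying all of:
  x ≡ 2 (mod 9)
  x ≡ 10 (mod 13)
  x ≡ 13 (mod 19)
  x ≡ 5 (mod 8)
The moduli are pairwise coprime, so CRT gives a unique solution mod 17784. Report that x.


Product of moduli M = 9 · 13 · 19 · 8 = 17784.
Merge one congruence at a time:
  Start: x ≡ 2 (mod 9).
  Combine with x ≡ 10 (mod 13); new modulus lcm = 117.
    Write x = 2 + 9·t and substitute into x ≡ 10 (mod 13): 9·t ≡ 10 − 2 = 8 (mod 13).
    The inverse of 9 mod 13 is 3 (since 9·3 = 27 = 2·13 + 1), so t ≡ 3·8 = 24 ≡ 11 (mod 13).
    Then x = 2 + 9·11 = 101, valid modulo lcm(9, 13) = 117: x ≡ 101 (mod 117).
  Combine with x ≡ 13 (mod 19); new modulus lcm = 2223.
    Write x = 101 + 117·t and substitute into x ≡ 13 (mod 19): 117·t ≡ 13 − 101 = -88 (mod 19).
    Reduce coefficients mod 19: 3·t ≡ 7 (mod 19).
    The inverse of 3 mod 19 is 13 (since 3·13 = 39 = 2·19 + 1), so t ≡ 13·7 = 91 ≡ 15 (mod 19).
    Then x = 101 + 117·15 = 1856, valid modulo lcm(117, 19) = 2223: x ≡ 1856 (mod 2223).
  Combine with x ≡ 5 (mod 8); new modulus lcm = 17784.
    Write x = 1856 + 2223·t and substitute into x ≡ 5 (mod 8): 2223·t ≡ 5 − 1856 = -1851 (mod 8).
    Reduce coefficients mod 8: 7·t ≡ 5 (mod 8).
    The inverse of 7 mod 8 is 7 (since 7·7 = 49 = 6·8 + 1), so t ≡ 7·5 = 35 ≡ 3 (mod 8).
    Then x = 1856 + 2223·3 = 8525, valid modulo lcm(2223, 8) = 17784: x ≡ 8525 (mod 17784).
Verify against each original: 8525 mod 9 = 2, 8525 mod 13 = 10, 8525 mod 19 = 13, 8525 mod 8 = 5.

x ≡ 8525 (mod 17784).


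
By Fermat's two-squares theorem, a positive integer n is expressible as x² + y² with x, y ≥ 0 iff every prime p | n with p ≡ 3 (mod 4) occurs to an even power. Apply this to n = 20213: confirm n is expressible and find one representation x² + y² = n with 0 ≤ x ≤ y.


Step 1: Factor n = 20213 = 17 · 29 · 41.
Step 2: Check the mod-4 condition on each prime factor: 17 ≡ 1 (mod 4), exponent 1; 29 ≡ 1 (mod 4), exponent 1; 41 ≡ 1 (mod 4), exponent 1.
All primes ≡ 3 (mod 4) appear to even exponent (or don't appear), so by the two-squares theorem n IS expressible as a sum of two squares.
Step 3: Build a representation. Here n = 17 · 29 · 41 is a product of primes ≡ 1 (mod 4). Each prime p ≡ 1 (mod 4) is itself a sum of two squares; find a² by testing p − a² for a perfect square:
  17: 17 − 1² = 16 = 4² ⇒ 17 = 1² + 4².
  29: 29 − 1² = 28, 29 − 2² = 25 = 5² ⇒ 29 = 2² + 5².
  41: 41 − 1² = 40, 41 − 2² = 37, 41 − 3² = 32, 41 − 4² = 25 = 5² ⇒ 41 = 4² + 5².
  Combine using the Brahmagupta–Fibonacci identity (a² + b²)(c² + d²) = (ac − bd)² + (ad + bc)² = (ac + bd)² + (ad − bc)²:
  17 · 29 = 493: from (1² + 4²)(2² + 5²), take (1·2 − 4·5, 1·5 + 4·2) = (2 − 20, 5 + 8) = (-18, 13); dropping signs (only squares matter) gives (18, 13); check 18² + 13² = 324 + 169 = 493 ✓.
  493 · 41 = 20213: from (18² + 13²)(4² + 5²), take (18·4 − 13·5, 18·5 + 13·4) = (72 − 65, 90 + 52) = (7, 142); check 7² + 142² = 49 + 20164 = 20213 ✓.
Step 4: Order so x ≤ y and verify: 7² + 142² = 49 + 20164 = 20213 = n. ✓

n = 20213 = 7² + 142² (one valid representation with x ≤ y).


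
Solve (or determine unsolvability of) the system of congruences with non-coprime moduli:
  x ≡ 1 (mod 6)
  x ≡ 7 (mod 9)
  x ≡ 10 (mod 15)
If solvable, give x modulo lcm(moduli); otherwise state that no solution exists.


Moduli 6, 9, 15 are not pairwise coprime, so CRT works modulo lcm(m_i) when all pairwise compatibility conditions hold.
Pairwise compatibility: gcd(m_i, m_j) must divide a_i - a_j for every pair.
Merge one congruence at a time:
  Start: x ≡ 1 (mod 6).
  Combine with x ≡ 7 (mod 9): gcd(6, 9) = 3; 7 - 1 = 6, which IS divisible by 3, so compatible.
    Write x = 1 + 6·t and substitute into x ≡ 7 (mod 9): 6·t ≡ 7 − 1 = 6 (mod 9).
    Divide the congruence (and modulus) by g = 3: 2·t ≡ 2 (mod 3).
    The inverse of 2 mod 3 is 2 (since 2·2 = 4 = 1·3 + 1), so t ≡ 2·2 = 4 ≡ 1 (mod 3).
    Then x = 1 + 6·1 = 7, valid modulo lcm(6, 9) = 18: x ≡ 7 (mod 18).
  Combine with x ≡ 10 (mod 15): gcd(18, 15) = 3; 10 - 7 = 3, which IS divisible by 3, so compatible.
    Write x = 7 + 18·t and substitute into x ≡ 10 (mod 15): 18·t ≡ 10 − 7 = 3 (mod 15).
    Divide the congruence (and modulus) by g = 3: 6·t ≡ 1 (mod 5).
    Reduce coefficients mod 5: 1·t ≡ 1 (mod 5).
    So t ≡ 1 (mod 5).
    Then x = 7 + 18·1 = 25, valid modulo lcm(18, 15) = 90: x ≡ 25 (mod 90).
Verify: 25 mod 6 = 1, 25 mod 9 = 7, 25 mod 15 = 10.

x ≡ 25 (mod 90).


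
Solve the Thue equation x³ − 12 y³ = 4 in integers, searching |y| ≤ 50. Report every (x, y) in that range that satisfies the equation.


The equation is x³ - 12y³ = 4. For fixed y, x³ = 12·y³ + 4, so a solution requires the RHS to be a perfect cube.
Strategy: iterate y from -50 to 50, compute RHS = 12·y³ + 4, and check whether it is a (positive or negative) perfect cube.
Check small values of y:
  y = 0: RHS = 4 is not a perfect cube.
  y = 1: RHS = 16 is not a perfect cube.
  y = -1: RHS = -8 = (-2)³ ⇒ x = -2 works.
  y = 2: RHS = 100 is not a perfect cube.
  y = -2: RHS = -92 is not a perfect cube.
  y = 3: RHS = 328 is not a perfect cube.
  y = -3: RHS = -320 is not a perfect cube.
Continuing the search up to |y| = 50 finds no further solutions beyond those listed.
Collected solutions: (-2, -1).

Solutions (with |y| ≤ 50): (-2, -1).


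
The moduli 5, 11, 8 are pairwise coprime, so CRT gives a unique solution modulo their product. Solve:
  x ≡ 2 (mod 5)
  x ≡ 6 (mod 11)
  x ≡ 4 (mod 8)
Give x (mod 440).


Moduli 5, 11, 8 are pairwise coprime; by CRT there is a unique solution modulo M = 5 · 11 · 8 = 440.
Solve pairwise, accumulating the modulus:
  Start with x ≡ 2 (mod 5).
  Combine with x ≡ 6 (mod 11): since gcd(5, 11) = 1, we get a unique residue mod 55.
    Write x = 2 + 5·t and substitute into x ≡ 6 (mod 11): 5·t ≡ 6 − 2 = 4 (mod 11).
    The inverse of 5 mod 11 is 9 (since 5·9 = 45 = 4·11 + 1), so t ≡ 9·4 = 36 ≡ 3 (mod 11).
    Then x = 2 + 5·3 = 17, valid modulo lcm(5, 11) = 55: x ≡ 17 (mod 55).
  Combine with x ≡ 4 (mod 8): since gcd(55, 8) = 1, we get a unique residue mod 440.
    Write x = 17 + 55·t and substitute into x ≡ 4 (mod 8): 55·t ≡ 4 − 17 = -13 (mod 8).
    Reduce coefficients mod 8: 7·t ≡ 3 (mod 8).
    The inverse of 7 mod 8 is 7 (since 7·7 = 49 = 6·8 + 1), so t ≡ 7·3 = 21 ≡ 5 (mod 8).
    Then x = 17 + 55·5 = 292, valid modulo lcm(55, 8) = 440: x ≡ 292 (mod 440).
Verify: 292 mod 5 = 2 ✓, 292 mod 11 = 6 ✓, 292 mod 8 = 4 ✓.

x ≡ 292 (mod 440).


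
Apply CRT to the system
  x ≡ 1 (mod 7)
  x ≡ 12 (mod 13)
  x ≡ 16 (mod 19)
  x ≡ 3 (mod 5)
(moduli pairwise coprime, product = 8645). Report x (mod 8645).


Product of moduli M = 7 · 13 · 19 · 5 = 8645.
Merge one congruence at a time:
  Start: x ≡ 1 (mod 7).
  Combine with x ≡ 12 (mod 13); new modulus lcm = 91.
    Write x = 1 + 7·t and substitute into x ≡ 12 (mod 13): 7·t ≡ 12 − 1 = 11 (mod 13).
    The inverse of 7 mod 13 is 2 (since 7·2 = 14 = 1·13 + 1), so t ≡ 2·11 = 22 ≡ 9 (mod 13).
    Then x = 1 + 7·9 = 64, valid modulo lcm(7, 13) = 91: x ≡ 64 (mod 91).
  Combine with x ≡ 16 (mod 19); new modulus lcm = 1729.
    Write x = 64 + 91·t and substitute into x ≡ 16 (mod 19): 91·t ≡ 16 − 64 = -48 (mod 19).
    Reduce coefficients mod 19: 15·t ≡ 9 (mod 19).
    The inverse of 15 mod 19 is 14 (since 15·14 = 210 = 11·19 + 1), so t ≡ 14·9 = 126 ≡ 12 (mod 19).
    Then x = 64 + 91·12 = 1156, valid modulo lcm(91, 19) = 1729: x ≡ 1156 (mod 1729).
  Combine with x ≡ 3 (mod 5); new modulus lcm = 8645.
    Write x = 1156 + 1729·t and substitute into x ≡ 3 (mod 5): 1729·t ≡ 3 − 1156 = -1153 (mod 5).
    Reduce coefficients mod 5: 4·t ≡ 2 (mod 5).
    The inverse of 4 mod 5 is 4 (since 4·4 = 16 = 3·5 + 1), so t ≡ 4·2 = 8 ≡ 3 (mod 5).
    Then x = 1156 + 1729·3 = 6343, valid modulo lcm(1729, 5) = 8645: x ≡ 6343 (mod 8645).
Verify against each original: 6343 mod 7 = 1, 6343 mod 13 = 12, 6343 mod 19 = 16, 6343 mod 5 = 3.

x ≡ 6343 (mod 8645).


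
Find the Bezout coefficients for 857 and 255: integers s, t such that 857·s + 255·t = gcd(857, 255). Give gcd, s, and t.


Euclidean algorithm on (857, 255) — divide until remainder is 0:
  857 = 3 · 255 + 92
  255 = 2 · 92 + 71
  92 = 1 · 71 + 21
  71 = 3 · 21 + 8
  21 = 2 · 8 + 5
  8 = 1 · 5 + 3
  5 = 1 · 3 + 2
  3 = 1 · 2 + 1
  2 = 2 · 1 + 0
gcd(857, 255) = 1.
Track Bezout coefficients alongside the remainders: start with r₀ = 857 = a·1 + b·0 (s = 1, t = 0) and r₁ = 255 = a·0 + b·1 (s = 0, t = 1); each new remainder r_{k+1} = r_{k-1} − q_k·r_k inherits s_{k+1} = s_{k-1} − q_k·s_k, t_{k+1} = t_{k-1} − q_k·t_k, so r_k = a·s_k + b·t_k at every step:
  q = 3: r = 92, s = 1 − 3·0 = 1, t = 0 − 3·1 = -3  (check: 857·1 + 255·(-3) = 92)
  q = 2: r = 71, s = 0 − 2·1 = -2, t = 1 − 2·(-3) = 7  (check: 857·(-2) + 255·7 = 71)
  q = 1: r = 21, s = 1 − 1·(-2) = 3, t = -3 − 1·7 = -10  (check: 857·3 + 255·(-10) = 21)
  q = 3: r = 8, s = -2 − 3·3 = -11, t = 7 − 3·(-10) = 37  (check: 857·(-11) + 255·37 = 8)
  q = 2: r = 5, s = 3 − 2·(-11) = 25, t = -10 − 2·37 = -84  (check: 857·25 + 255·(-84) = 5)
  q = 1: r = 3, s = -11 − 1·25 = -36, t = 37 − 1·(-84) = 121  (check: 857·(-36) + 255·121 = 3)
  q = 1: r = 2, s = 25 − 1·(-36) = 61, t = -84 − 1·121 = -205  (check: 857·61 + 255·(-205) = 2)
  q = 1: r = 1, s = -36 − 1·61 = -97, t = 121 − 1·(-205) = 326  (check: 857·(-97) + 255·326 = 1)
The row with r = 1 (the gcd) gives the Bezout coefficients s = -97, t = 326.
Result: 857 · (-97) + 255 · (326) = 1.

gcd(857, 255) = 1; s = -97, t = 326 (check: 857·(-97) + 255·326 = 1).


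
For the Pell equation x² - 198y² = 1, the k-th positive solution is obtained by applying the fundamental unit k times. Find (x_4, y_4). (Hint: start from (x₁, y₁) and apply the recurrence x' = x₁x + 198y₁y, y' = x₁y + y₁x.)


Step 1: Find the fundamental solution (x₁, y₁) of x² - 198y² = 1.
  Expand √198 as a continued fraction. a₀ = ⌊√198⌋ = 14; iterate m_{k+1} = d_k·a_k − m_k, d_{k+1} = (198 − m_{k+1}²)/d_k, a_{k+1} = ⌊(a₀ + m_{k+1})/d_{k+1}⌋ (starting m₀ = 0, d₀ = 1), with convergents p_k = a_k·p_{k-1} + p_{k-2}, q_k = a_k·q_{k-1} + q_{k-2} (p₋₁ = 1, q₋₁ = 0):
  k = 0: a₀ = 14; p₀/q₀ = 14/1; p₀² − 198·q₀² = 196 − 198 = -2.
  k = 1: m = 14, d = 2, a = ⌊(14 + 14)/2⌋ = 14; p/q = (14·14 + 1)/(14·1 + 0) = 197/14; p² − 198·q² = 38809 − 38808 = 1.
  The first convergent with p² − 198·q² = 1 gives the fundamental solution (x₁, y₁) = (197, 14).
Step 2: Apply the recurrence (x_{n+1}, y_{n+1}) = (x₁x_n + 198y₁y_n, x₁y_n + y₁x_n) repeatedly.
  From (x_1, y_1) = (197, 14): x_2 = 197·197 + 198·14·14 = 77617; y_2 = 197·14 + 14·197 = 5516.
  From (x_2, y_2) = (77617, 5516): x_3 = 197·77617 + 198·14·5516 = 30580901; y_3 = 197·5516 + 14·77617 = 2173290.
  From (x_3, y_3) = (30580901, 2173290): x_4 = 197·30580901 + 198·14·2173290 = 12048797377; y_4 = 197·2173290 + 14·30580901 = 856270744.
Step 3: Verify x_4² - 198·y_4² = 145173518232002080129 - 145173518232002080128 = 1 (should be 1). ✓

(x_1, y_1) = (197, 14); (x_4, y_4) = (12048797377, 856270744).


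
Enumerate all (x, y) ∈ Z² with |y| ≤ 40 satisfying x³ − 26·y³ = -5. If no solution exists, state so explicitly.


The equation is x³ - 26y³ = -5. For fixed y, x³ = 26·y³ − 5, so a solution requires the RHS to be a perfect cube.
Strategy: iterate y from -40 to 40, compute RHS = 26·y³ − 5, and check whether it is a (positive or negative) perfect cube.
Check small values of y:
  y = 0: RHS = -5 is not a perfect cube.
  y = 1: RHS = 21 is not a perfect cube.
  y = -1: RHS = -31 is not a perfect cube.
  y = 2: RHS = 203 is not a perfect cube.
  y = -2: RHS = -213 is not a perfect cube.
  y = 3: RHS = 697 is not a perfect cube.
  y = -3: RHS = -707 is not a perfect cube.
Continuing the search up to |y| = 40 finds no solutions either.
No (x, y) in the scanned range satisfies the equation.

No integer solutions with |y| ≤ 40.


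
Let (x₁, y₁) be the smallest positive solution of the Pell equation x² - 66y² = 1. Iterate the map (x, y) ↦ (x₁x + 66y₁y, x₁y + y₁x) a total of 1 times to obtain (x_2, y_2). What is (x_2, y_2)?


Step 1: Find the fundamental solution (x₁, y₁) of x² - 66y² = 1.
  Expand √66 as a continued fraction. a₀ = ⌊√66⌋ = 8; iterate m_{k+1} = d_k·a_k − m_k, d_{k+1} = (66 − m_{k+1}²)/d_k, a_{k+1} = ⌊(a₀ + m_{k+1})/d_{k+1}⌋ (starting m₀ = 0, d₀ = 1), with convergents p_k = a_k·p_{k-1} + p_{k-2}, q_k = a_k·q_{k-1} + q_{k-2} (p₋₁ = 1, q₋₁ = 0):
  k = 0: a₀ = 8; p₀/q₀ = 8/1; p₀² − 66·q₀² = 64 − 66 = -2.
  k = 1: m = 8, d = 2, a = ⌊(8 + 8)/2⌋ = 8; p/q = (8·8 + 1)/(8·1 + 0) = 65/8; p² − 66·q² = 4225 − 4224 = 1.
  The first convergent with p² − 66·q² = 1 gives the fundamental solution (x₁, y₁) = (65, 8).
Step 2: Apply the recurrence (x_{n+1}, y_{n+1}) = (x₁x_n + 66y₁y_n, x₁y_n + y₁x_n) repeatedly.
  From (x_1, y_1) = (65, 8): x_2 = 65·65 + 66·8·8 = 8449; y_2 = 65·8 + 8·65 = 1040.
Step 3: Verify x_2² - 66·y_2² = 71385601 - 71385600 = 1 (should be 1). ✓

(x_1, y_1) = (65, 8); (x_2, y_2) = (8449, 1040).


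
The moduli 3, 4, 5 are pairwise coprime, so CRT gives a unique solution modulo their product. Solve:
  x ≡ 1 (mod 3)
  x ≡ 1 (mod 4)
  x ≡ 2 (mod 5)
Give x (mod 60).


Moduli 3, 4, 5 are pairwise coprime; by CRT there is a unique solution modulo M = 3 · 4 · 5 = 60.
Solve pairwise, accumulating the modulus:
  Start with x ≡ 1 (mod 3).
  Combine with x ≡ 1 (mod 4): since gcd(3, 4) = 1, we get a unique residue mod 12.
    Write x = 1 + 3·t and substitute into x ≡ 1 (mod 4): 3·t ≡ 1 − 1 = 0 (mod 4).
    The inverse of 3 mod 4 is 3 (since 3·3 = 9 = 2·4 + 1), so t ≡ 3·0 = 0 ≡ 0 (mod 4).
    Then x = 1 + 3·0 = 1, valid modulo lcm(3, 4) = 12: x ≡ 1 (mod 12).
  Combine with x ≡ 2 (mod 5): since gcd(12, 5) = 1, we get a unique residue mod 60.
    Write x = 1 + 12·t and substitute into x ≡ 2 (mod 5): 12·t ≡ 2 − 1 = 1 (mod 5).
    Reduce coefficients mod 5: 2·t ≡ 1 (mod 5).
    The inverse of 2 mod 5 is 3 (since 2·3 = 6 = 1·5 + 1), so t ≡ 3·1 = 3 ≡ 3 (mod 5).
    Then x = 1 + 12·3 = 37, valid modulo lcm(12, 5) = 60: x ≡ 37 (mod 60).
Verify: 37 mod 3 = 1 ✓, 37 mod 4 = 1 ✓, 37 mod 5 = 2 ✓.

x ≡ 37 (mod 60).


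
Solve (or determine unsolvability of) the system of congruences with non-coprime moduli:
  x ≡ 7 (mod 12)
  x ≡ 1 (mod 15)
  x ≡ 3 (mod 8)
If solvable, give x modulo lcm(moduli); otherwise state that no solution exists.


Moduli 12, 15, 8 are not pairwise coprime, so CRT works modulo lcm(m_i) when all pairwise compatibility conditions hold.
Pairwise compatibility: gcd(m_i, m_j) must divide a_i - a_j for every pair.
Merge one congruence at a time:
  Start: x ≡ 7 (mod 12).
  Combine with x ≡ 1 (mod 15): gcd(12, 15) = 3; 1 - 7 = -6, which IS divisible by 3, so compatible.
    Write x = 7 + 12·t and substitute into x ≡ 1 (mod 15): 12·t ≡ 1 − 7 = -6 (mod 15).
    Divide the congruence (and modulus) by g = 3: 4·t ≡ -2 (mod 5).
    Reduce coefficients mod 5: 4·t ≡ 3 (mod 5).
    The inverse of 4 mod 5 is 4 (since 4·4 = 16 = 3·5 + 1), so t ≡ 4·3 = 12 ≡ 2 (mod 5).
    Then x = 7 + 12·2 = 31, valid modulo lcm(12, 15) = 60: x ≡ 31 (mod 60).
  Combine with x ≡ 3 (mod 8): gcd(60, 8) = 4; 3 - 31 = -28, which IS divisible by 4, so compatible.
    Write x = 31 + 60·t and substitute into x ≡ 3 (mod 8): 60·t ≡ 3 − 31 = -28 (mod 8).
    Divide the congruence (and modulus) by g = 4: 15·t ≡ -7 (mod 2).
    Reduce coefficients mod 2: 1·t ≡ 1 (mod 2).
    So t ≡ 1 (mod 2).
    Then x = 31 + 60·1 = 91, valid modulo lcm(60, 8) = 120: x ≡ 91 (mod 120).
Verify: 91 mod 12 = 7, 91 mod 15 = 1, 91 mod 8 = 3.

x ≡ 91 (mod 120).


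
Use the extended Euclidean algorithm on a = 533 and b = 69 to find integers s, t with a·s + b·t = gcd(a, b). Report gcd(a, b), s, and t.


Euclidean algorithm on (533, 69) — divide until remainder is 0:
  533 = 7 · 69 + 50
  69 = 1 · 50 + 19
  50 = 2 · 19 + 12
  19 = 1 · 12 + 7
  12 = 1 · 7 + 5
  7 = 1 · 5 + 2
  5 = 2 · 2 + 1
  2 = 2 · 1 + 0
gcd(533, 69) = 1.
Track Bezout coefficients alongside the remainders: start with r₀ = 533 = a·1 + b·0 (s = 1, t = 0) and r₁ = 69 = a·0 + b·1 (s = 0, t = 1); each new remainder r_{k+1} = r_{k-1} − q_k·r_k inherits s_{k+1} = s_{k-1} − q_k·s_k, t_{k+1} = t_{k-1} − q_k·t_k, so r_k = a·s_k + b·t_k at every step:
  q = 7: r = 50, s = 1 − 7·0 = 1, t = 0 − 7·1 = -7  (check: 533·1 + 69·(-7) = 50)
  q = 1: r = 19, s = 0 − 1·1 = -1, t = 1 − 1·(-7) = 8  (check: 533·(-1) + 69·8 = 19)
  q = 2: r = 12, s = 1 − 2·(-1) = 3, t = -7 − 2·8 = -23  (check: 533·3 + 69·(-23) = 12)
  q = 1: r = 7, s = -1 − 1·3 = -4, t = 8 − 1·(-23) = 31  (check: 533·(-4) + 69·31 = 7)
  q = 1: r = 5, s = 3 − 1·(-4) = 7, t = -23 − 1·31 = -54  (check: 533·7 + 69·(-54) = 5)
  q = 1: r = 2, s = -4 − 1·7 = -11, t = 31 − 1·(-54) = 85  (check: 533·(-11) + 69·85 = 2)
  q = 2: r = 1, s = 7 − 2·(-11) = 29, t = -54 − 2·85 = -224  (check: 533·29 + 69·(-224) = 1)
The row with r = 1 (the gcd) gives the Bezout coefficients s = 29, t = -224.
Result: 533 · (29) + 69 · (-224) = 1.

gcd(533, 69) = 1; s = 29, t = -224 (check: 533·29 + 69·(-224) = 1).


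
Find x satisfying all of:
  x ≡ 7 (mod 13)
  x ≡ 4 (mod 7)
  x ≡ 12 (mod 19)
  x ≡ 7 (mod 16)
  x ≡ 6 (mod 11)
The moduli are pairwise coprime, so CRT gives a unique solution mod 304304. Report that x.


Product of moduli M = 13 · 7 · 19 · 16 · 11 = 304304.
Merge one congruence at a time:
  Start: x ≡ 7 (mod 13).
  Combine with x ≡ 4 (mod 7); new modulus lcm = 91.
    Write x = 7 + 13·t and substitute into x ≡ 4 (mod 7): 13·t ≡ 4 − 7 = -3 (mod 7).
    Reduce coefficients mod 7: 6·t ≡ 4 (mod 7).
    The inverse of 6 mod 7 is 6 (since 6·6 = 36 = 5·7 + 1), so t ≡ 6·4 = 24 ≡ 3 (mod 7).
    Then x = 7 + 13·3 = 46, valid modulo lcm(13, 7) = 91: x ≡ 46 (mod 91).
  Combine with x ≡ 12 (mod 19); new modulus lcm = 1729.
    Write x = 46 + 91·t and substitute into x ≡ 12 (mod 19): 91·t ≡ 12 − 46 = -34 (mod 19).
    Reduce coefficients mod 19: 15·t ≡ 4 (mod 19).
    The inverse of 15 mod 19 is 14 (since 15·14 = 210 = 11·19 + 1), so t ≡ 14·4 = 56 ≡ 18 (mod 19).
    Then x = 46 + 91·18 = 1684, valid modulo lcm(91, 19) = 1729: x ≡ 1684 (mod 1729).
  Combine with x ≡ 7 (mod 16); new modulus lcm = 27664.
    Write x = 1684 + 1729·t and substitute into x ≡ 7 (mod 16): 1729·t ≡ 7 − 1684 = -1677 (mod 16).
    Reduce coefficients mod 16: 1·t ≡ 3 (mod 16).
    So t ≡ 3 (mod 16).
    Then x = 1684 + 1729·3 = 6871, valid modulo lcm(1729, 16) = 27664: x ≡ 6871 (mod 27664).
  Combine with x ≡ 6 (mod 11); new modulus lcm = 304304.
    Write x = 6871 + 27664·t and substitute into x ≡ 6 (mod 11): 27664·t ≡ 6 − 6871 = -6865 (mod 11).
    Reduce coefficients mod 11: 10·t ≡ 10 (mod 11).
    The inverse of 10 mod 11 is 10 (since 10·10 = 100 = 9·11 + 1), so t ≡ 10·10 = 100 ≡ 1 (mod 11).
    Then x = 6871 + 27664·1 = 34535, valid modulo lcm(27664, 11) = 304304: x ≡ 34535 (mod 304304).
Verify against each original: 34535 mod 13 = 7, 34535 mod 7 = 4, 34535 mod 19 = 12, 34535 mod 16 = 7, 34535 mod 11 = 6.

x ≡ 34535 (mod 304304).


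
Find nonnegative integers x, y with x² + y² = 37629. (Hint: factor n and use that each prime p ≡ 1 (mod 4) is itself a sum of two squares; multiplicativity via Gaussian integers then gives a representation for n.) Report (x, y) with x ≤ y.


Step 1: Factor n = 37629 = 3^2 · 37 · 113.
Step 2: Check the mod-4 condition on each prime factor: 3 ≡ 3 (mod 4), exponent 2 (must be even); 37 ≡ 1 (mod 4), exponent 1; 113 ≡ 1 (mod 4), exponent 1.
All primes ≡ 3 (mod 4) appear to even exponent (or don't appear), so by the two-squares theorem n IS expressible as a sum of two squares.
Step 3: Build a representation. Group n = k² · m with k = 3 and m = 37 · 113 = 4181 (a product of primes ≡ 1 (mod 4)); a representation of m scales to one of n via (k·x)² + (k·y)² = k²(x² + y²). Each prime p ≡ 1 (mod 4) is itself a sum of two squares; find a² by testing p − a² for a perfect square:
  37: 37 − 1² = 36 = 6² ⇒ 37 = 1² + 6².
  113: 113 − 1² = 112, 113 − 2² = 109, 113 − 3² = 104, 113 − 4² = 97, 113 − 5² = 88, 113 − 6² = 77, 113 − 7² = 64 = 8² ⇒ 113 = 7² + 8².
  Combine using the Brahmagupta–Fibonacci identity (a² + b²)(c² + d²) = (ac − bd)² + (ad + bc)² = (ac + bd)² + (ad − bc)²:
  37 · 113 = 4181: from (1² + 6²)(7² + 8²), take (1·7 − 6·8, 1·8 + 6·7) = (7 − 48, 8 + 42) = (-41, 50); dropping signs (only squares matter) gives (41, 50); check 41² + 50² = 1681 + 2500 = 4181 ✓.
  Scale by k = 3: (3·41, 3·50) = (123, 150).
Step 4: Order so x ≤ y and verify: 123² + 150² = 15129 + 22500 = 37629 = n. ✓

n = 37629 = 123² + 150² (one valid representation with x ≤ y).


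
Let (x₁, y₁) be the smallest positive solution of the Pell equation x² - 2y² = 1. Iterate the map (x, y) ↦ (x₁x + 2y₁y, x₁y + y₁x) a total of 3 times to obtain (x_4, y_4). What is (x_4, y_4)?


Step 1: Find the fundamental solution (x₁, y₁) of x² - 2y² = 1.
  Expand √2 as a continued fraction. a₀ = ⌊√2⌋ = 1; iterate m_{k+1} = d_k·a_k − m_k, d_{k+1} = (2 − m_{k+1}²)/d_k, a_{k+1} = ⌊(a₀ + m_{k+1})/d_{k+1}⌋ (starting m₀ = 0, d₀ = 1), with convergents p_k = a_k·p_{k-1} + p_{k-2}, q_k = a_k·q_{k-1} + q_{k-2} (p₋₁ = 1, q₋₁ = 0):
  k = 0: a₀ = 1; p₀/q₀ = 1/1; p₀² − 2·q₀² = 1 − 2 = -1.
  k = 1: m = 1, d = 1, a = ⌊(1 + 1)/1⌋ = 2; p/q = (2·1 + 1)/(2·1 + 0) = 3/2; p² − 2·q² = 9 − 8 = 1.
  The first convergent with p² − 2·q² = 1 gives the fundamental solution (x₁, y₁) = (3, 2).
Step 2: Apply the recurrence (x_{n+1}, y_{n+1}) = (x₁x_n + 2y₁y_n, x₁y_n + y₁x_n) repeatedly.
  From (x_1, y_1) = (3, 2): x_2 = 3·3 + 2·2·2 = 17; y_2 = 3·2 + 2·3 = 12.
  From (x_2, y_2) = (17, 12): x_3 = 3·17 + 2·2·12 = 99; y_3 = 3·12 + 2·17 = 70.
  From (x_3, y_3) = (99, 70): x_4 = 3·99 + 2·2·70 = 577; y_4 = 3·70 + 2·99 = 408.
Step 3: Verify x_4² - 2·y_4² = 332929 - 332928 = 1 (should be 1). ✓

(x_1, y_1) = (3, 2); (x_4, y_4) = (577, 408).


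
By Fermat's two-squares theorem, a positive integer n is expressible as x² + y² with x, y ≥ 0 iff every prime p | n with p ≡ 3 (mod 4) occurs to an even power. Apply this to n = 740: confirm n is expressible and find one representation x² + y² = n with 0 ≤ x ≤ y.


Step 1: Factor n = 740 = 2^2 · 5 · 37.
Step 2: Check the mod-4 condition on each prime factor: 2 = 2 (special); 5 ≡ 1 (mod 4), exponent 1; 37 ≡ 1 (mod 4), exponent 1.
All primes ≡ 3 (mod 4) appear to even exponent (or don't appear), so by the two-squares theorem n IS expressible as a sum of two squares.
Step 3: Build a representation. Group n = k² · m with k = 2 and m = 5 · 37 = 185 (a product of primes ≡ 1 (mod 4)); a representation of m scales to one of n via (k·x)² + (k·y)² = k²(x² + y²). Each prime p ≡ 1 (mod 4) is itself a sum of two squares; find a² by testing p − a² for a perfect square:
  5: 5 − 1² = 4 = 2² ⇒ 5 = 1² + 2².
  37: 37 − 1² = 36 = 6² ⇒ 37 = 1² + 6².
  Combine using the Brahmagupta–Fibonacci identity (a² + b²)(c² + d²) = (ac − bd)² + (ad + bc)² = (ac + bd)² + (ad − bc)²:
  5 · 37 = 185: from (1² + 2²)(1² + 6²), take (1·1 − 2·6, 1·6 + 2·1) = (1 − 12, 6 + 2) = (-11, 8); dropping signs (only squares matter) gives (11, 8); check 11² + 8² = 121 + 64 = 185 ✓.
  Scale by k = 2: (2·11, 2·8) = (22, 16).
Step 4: Order so x ≤ y and verify: 16² + 22² = 256 + 484 = 740 = n. ✓

n = 740 = 16² + 22² (one valid representation with x ≤ y).


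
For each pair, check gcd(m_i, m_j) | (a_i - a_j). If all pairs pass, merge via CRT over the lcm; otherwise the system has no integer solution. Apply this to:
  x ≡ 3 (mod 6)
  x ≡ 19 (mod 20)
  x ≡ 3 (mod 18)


Moduli 6, 20, 18 are not pairwise coprime, so CRT works modulo lcm(m_i) when all pairwise compatibility conditions hold.
Pairwise compatibility: gcd(m_i, m_j) must divide a_i - a_j for every pair.
Merge one congruence at a time:
  Start: x ≡ 3 (mod 6).
  Combine with x ≡ 19 (mod 20): gcd(6, 20) = 2; 19 - 3 = 16, which IS divisible by 2, so compatible.
    Write x = 3 + 6·t and substitute into x ≡ 19 (mod 20): 6·t ≡ 19 − 3 = 16 (mod 20).
    Divide the congruence (and modulus) by g = 2: 3·t ≡ 8 (mod 10).
    The inverse of 3 mod 10 is 7 (since 3·7 = 21 = 2·10 + 1), so t ≡ 7·8 = 56 ≡ 6 (mod 10).
    Then x = 3 + 6·6 = 39, valid modulo lcm(6, 20) = 60: x ≡ 39 (mod 60).
  Combine with x ≡ 3 (mod 18): gcd(60, 18) = 6; 3 - 39 = -36, which IS divisible by 6, so compatible.
    Write x = 39 + 60·t and substitute into x ≡ 3 (mod 18): 60·t ≡ 3 − 39 = -36 (mod 18).
    Divide the congruence (and modulus) by g = 6: 10·t ≡ -6 (mod 3).
    Reduce coefficients mod 3: 1·t ≡ 0 (mod 3).
    So t ≡ 0 (mod 3).
    Then x = 39 + 60·0 = 39, valid modulo lcm(60, 18) = 180: x ≡ 39 (mod 180).
Verify: 39 mod 6 = 3, 39 mod 20 = 19, 39 mod 18 = 3.

x ≡ 39 (mod 180).
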